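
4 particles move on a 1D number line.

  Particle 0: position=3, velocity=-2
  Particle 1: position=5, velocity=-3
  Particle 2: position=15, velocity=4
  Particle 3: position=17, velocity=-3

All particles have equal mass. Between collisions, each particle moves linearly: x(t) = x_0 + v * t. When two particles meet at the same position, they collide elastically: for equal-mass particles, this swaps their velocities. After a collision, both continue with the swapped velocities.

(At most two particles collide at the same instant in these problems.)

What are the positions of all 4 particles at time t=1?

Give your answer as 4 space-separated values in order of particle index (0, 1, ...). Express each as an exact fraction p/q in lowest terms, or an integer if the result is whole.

Answer: 1 2 14 19

Derivation:
Collision at t=2/7: particles 2 and 3 swap velocities; positions: p0=17/7 p1=29/7 p2=113/7 p3=113/7; velocities now: v0=-2 v1=-3 v2=-3 v3=4
Advance to t=1 (no further collisions before then); velocities: v0=-2 v1=-3 v2=-3 v3=4; positions = 1 2 14 19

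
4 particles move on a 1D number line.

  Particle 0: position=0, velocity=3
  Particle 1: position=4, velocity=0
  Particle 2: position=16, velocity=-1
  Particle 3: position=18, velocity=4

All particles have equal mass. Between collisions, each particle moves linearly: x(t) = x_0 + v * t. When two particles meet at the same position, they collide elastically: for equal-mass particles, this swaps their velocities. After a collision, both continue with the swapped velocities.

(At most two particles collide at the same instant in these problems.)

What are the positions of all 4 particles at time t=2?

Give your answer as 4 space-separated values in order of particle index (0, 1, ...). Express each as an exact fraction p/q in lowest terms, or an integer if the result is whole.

Collision at t=4/3: particles 0 and 1 swap velocities; positions: p0=4 p1=4 p2=44/3 p3=70/3; velocities now: v0=0 v1=3 v2=-1 v3=4
Advance to t=2 (no further collisions before then); velocities: v0=0 v1=3 v2=-1 v3=4; positions = 4 6 14 26

Answer: 4 6 14 26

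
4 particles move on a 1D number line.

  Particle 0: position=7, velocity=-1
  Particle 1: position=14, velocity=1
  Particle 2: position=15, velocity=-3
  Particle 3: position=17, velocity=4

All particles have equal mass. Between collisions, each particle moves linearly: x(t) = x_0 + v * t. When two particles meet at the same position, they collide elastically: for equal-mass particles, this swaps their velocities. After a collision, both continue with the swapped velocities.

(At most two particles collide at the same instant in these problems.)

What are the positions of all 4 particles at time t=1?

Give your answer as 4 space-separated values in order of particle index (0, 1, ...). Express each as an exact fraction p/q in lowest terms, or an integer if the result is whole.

Collision at t=1/4: particles 1 and 2 swap velocities; positions: p0=27/4 p1=57/4 p2=57/4 p3=18; velocities now: v0=-1 v1=-3 v2=1 v3=4
Advance to t=1 (no further collisions before then); velocities: v0=-1 v1=-3 v2=1 v3=4; positions = 6 12 15 21

Answer: 6 12 15 21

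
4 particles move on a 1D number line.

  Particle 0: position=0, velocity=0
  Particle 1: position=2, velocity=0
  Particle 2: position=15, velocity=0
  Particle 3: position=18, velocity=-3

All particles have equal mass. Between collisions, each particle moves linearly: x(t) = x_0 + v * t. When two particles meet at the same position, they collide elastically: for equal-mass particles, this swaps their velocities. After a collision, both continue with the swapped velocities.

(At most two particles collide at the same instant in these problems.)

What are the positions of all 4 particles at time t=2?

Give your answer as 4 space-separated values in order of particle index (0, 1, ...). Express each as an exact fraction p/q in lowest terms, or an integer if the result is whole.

Answer: 0 2 12 15

Derivation:
Collision at t=1: particles 2 and 3 swap velocities; positions: p0=0 p1=2 p2=15 p3=15; velocities now: v0=0 v1=0 v2=-3 v3=0
Advance to t=2 (no further collisions before then); velocities: v0=0 v1=0 v2=-3 v3=0; positions = 0 2 12 15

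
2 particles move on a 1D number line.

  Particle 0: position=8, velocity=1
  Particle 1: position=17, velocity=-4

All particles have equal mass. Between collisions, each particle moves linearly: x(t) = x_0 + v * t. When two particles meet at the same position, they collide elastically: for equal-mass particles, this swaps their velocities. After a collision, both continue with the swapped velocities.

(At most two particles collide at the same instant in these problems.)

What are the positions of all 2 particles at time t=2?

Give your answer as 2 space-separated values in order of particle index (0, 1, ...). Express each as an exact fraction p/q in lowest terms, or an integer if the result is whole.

Answer: 9 10

Derivation:
Collision at t=9/5: particles 0 and 1 swap velocities; positions: p0=49/5 p1=49/5; velocities now: v0=-4 v1=1
Advance to t=2 (no further collisions before then); velocities: v0=-4 v1=1; positions = 9 10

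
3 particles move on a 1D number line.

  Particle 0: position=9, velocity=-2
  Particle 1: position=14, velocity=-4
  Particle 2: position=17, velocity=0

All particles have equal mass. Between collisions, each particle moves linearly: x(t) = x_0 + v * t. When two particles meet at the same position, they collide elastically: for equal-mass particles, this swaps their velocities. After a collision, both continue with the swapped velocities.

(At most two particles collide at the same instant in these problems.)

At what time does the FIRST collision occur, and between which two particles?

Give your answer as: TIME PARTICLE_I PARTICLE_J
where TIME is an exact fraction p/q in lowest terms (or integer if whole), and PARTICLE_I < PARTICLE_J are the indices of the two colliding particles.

Pair (0,1): pos 9,14 vel -2,-4 -> gap=5, closing at 2/unit, collide at t=5/2
Pair (1,2): pos 14,17 vel -4,0 -> not approaching (rel speed -4 <= 0)
Earliest collision: t=5/2 between 0 and 1

Answer: 5/2 0 1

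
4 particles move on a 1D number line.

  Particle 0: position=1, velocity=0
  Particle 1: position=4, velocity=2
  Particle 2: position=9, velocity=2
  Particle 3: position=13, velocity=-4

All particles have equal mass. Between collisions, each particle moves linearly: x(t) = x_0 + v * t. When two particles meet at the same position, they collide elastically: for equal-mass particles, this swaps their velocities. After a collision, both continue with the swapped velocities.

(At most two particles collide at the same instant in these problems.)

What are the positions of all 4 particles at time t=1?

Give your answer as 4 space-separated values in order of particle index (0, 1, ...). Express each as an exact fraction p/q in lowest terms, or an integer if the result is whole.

Collision at t=2/3: particles 2 and 3 swap velocities; positions: p0=1 p1=16/3 p2=31/3 p3=31/3; velocities now: v0=0 v1=2 v2=-4 v3=2
Advance to t=1 (no further collisions before then); velocities: v0=0 v1=2 v2=-4 v3=2; positions = 1 6 9 11

Answer: 1 6 9 11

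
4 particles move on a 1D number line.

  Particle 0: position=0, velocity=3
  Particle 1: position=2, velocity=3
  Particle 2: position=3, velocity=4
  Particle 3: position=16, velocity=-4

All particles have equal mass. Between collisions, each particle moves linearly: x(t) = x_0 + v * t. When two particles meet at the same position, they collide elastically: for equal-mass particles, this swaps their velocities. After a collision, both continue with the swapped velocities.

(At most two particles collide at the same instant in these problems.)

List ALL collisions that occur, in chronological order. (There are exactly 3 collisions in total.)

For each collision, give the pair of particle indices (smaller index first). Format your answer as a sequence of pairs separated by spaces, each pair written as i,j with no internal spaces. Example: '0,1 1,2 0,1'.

Collision at t=13/8: particles 2 and 3 swap velocities; positions: p0=39/8 p1=55/8 p2=19/2 p3=19/2; velocities now: v0=3 v1=3 v2=-4 v3=4
Collision at t=2: particles 1 and 2 swap velocities; positions: p0=6 p1=8 p2=8 p3=11; velocities now: v0=3 v1=-4 v2=3 v3=4
Collision at t=16/7: particles 0 and 1 swap velocities; positions: p0=48/7 p1=48/7 p2=62/7 p3=85/7; velocities now: v0=-4 v1=3 v2=3 v3=4

Answer: 2,3 1,2 0,1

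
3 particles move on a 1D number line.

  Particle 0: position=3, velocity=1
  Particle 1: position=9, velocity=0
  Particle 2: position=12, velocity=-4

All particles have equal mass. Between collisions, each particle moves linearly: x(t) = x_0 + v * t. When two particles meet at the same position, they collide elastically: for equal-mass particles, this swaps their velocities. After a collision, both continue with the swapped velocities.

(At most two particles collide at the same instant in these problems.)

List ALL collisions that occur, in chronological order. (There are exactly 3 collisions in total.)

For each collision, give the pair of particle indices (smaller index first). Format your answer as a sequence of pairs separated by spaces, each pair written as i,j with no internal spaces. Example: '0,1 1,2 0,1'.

Answer: 1,2 0,1 1,2

Derivation:
Collision at t=3/4: particles 1 and 2 swap velocities; positions: p0=15/4 p1=9 p2=9; velocities now: v0=1 v1=-4 v2=0
Collision at t=9/5: particles 0 and 1 swap velocities; positions: p0=24/5 p1=24/5 p2=9; velocities now: v0=-4 v1=1 v2=0
Collision at t=6: particles 1 and 2 swap velocities; positions: p0=-12 p1=9 p2=9; velocities now: v0=-4 v1=0 v2=1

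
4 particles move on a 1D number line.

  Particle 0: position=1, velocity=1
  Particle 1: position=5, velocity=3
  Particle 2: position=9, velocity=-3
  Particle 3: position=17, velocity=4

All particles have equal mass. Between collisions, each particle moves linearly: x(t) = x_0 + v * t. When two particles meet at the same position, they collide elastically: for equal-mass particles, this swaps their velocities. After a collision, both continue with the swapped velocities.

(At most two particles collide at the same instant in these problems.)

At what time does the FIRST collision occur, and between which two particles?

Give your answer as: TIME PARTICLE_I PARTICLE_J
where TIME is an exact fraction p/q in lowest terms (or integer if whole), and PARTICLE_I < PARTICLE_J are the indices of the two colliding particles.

Pair (0,1): pos 1,5 vel 1,3 -> not approaching (rel speed -2 <= 0)
Pair (1,2): pos 5,9 vel 3,-3 -> gap=4, closing at 6/unit, collide at t=2/3
Pair (2,3): pos 9,17 vel -3,4 -> not approaching (rel speed -7 <= 0)
Earliest collision: t=2/3 between 1 and 2

Answer: 2/3 1 2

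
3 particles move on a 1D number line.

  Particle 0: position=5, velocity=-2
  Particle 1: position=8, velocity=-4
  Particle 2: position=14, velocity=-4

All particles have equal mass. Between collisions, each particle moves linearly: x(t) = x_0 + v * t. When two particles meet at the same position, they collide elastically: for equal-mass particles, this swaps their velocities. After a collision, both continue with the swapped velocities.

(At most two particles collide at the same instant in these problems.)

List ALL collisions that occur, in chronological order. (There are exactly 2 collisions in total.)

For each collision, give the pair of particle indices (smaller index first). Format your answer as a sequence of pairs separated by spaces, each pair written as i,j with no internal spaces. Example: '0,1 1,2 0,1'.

Collision at t=3/2: particles 0 and 1 swap velocities; positions: p0=2 p1=2 p2=8; velocities now: v0=-4 v1=-2 v2=-4
Collision at t=9/2: particles 1 and 2 swap velocities; positions: p0=-10 p1=-4 p2=-4; velocities now: v0=-4 v1=-4 v2=-2

Answer: 0,1 1,2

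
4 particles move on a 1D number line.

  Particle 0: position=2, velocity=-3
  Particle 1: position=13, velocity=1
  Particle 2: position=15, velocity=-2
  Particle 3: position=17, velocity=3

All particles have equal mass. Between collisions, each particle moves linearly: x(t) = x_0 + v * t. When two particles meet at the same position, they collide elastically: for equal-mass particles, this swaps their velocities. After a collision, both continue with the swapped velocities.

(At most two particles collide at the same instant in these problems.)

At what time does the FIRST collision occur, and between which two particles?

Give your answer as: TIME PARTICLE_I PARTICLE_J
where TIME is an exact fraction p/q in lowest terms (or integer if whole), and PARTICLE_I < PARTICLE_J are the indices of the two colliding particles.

Answer: 2/3 1 2

Derivation:
Pair (0,1): pos 2,13 vel -3,1 -> not approaching (rel speed -4 <= 0)
Pair (1,2): pos 13,15 vel 1,-2 -> gap=2, closing at 3/unit, collide at t=2/3
Pair (2,3): pos 15,17 vel -2,3 -> not approaching (rel speed -5 <= 0)
Earliest collision: t=2/3 between 1 and 2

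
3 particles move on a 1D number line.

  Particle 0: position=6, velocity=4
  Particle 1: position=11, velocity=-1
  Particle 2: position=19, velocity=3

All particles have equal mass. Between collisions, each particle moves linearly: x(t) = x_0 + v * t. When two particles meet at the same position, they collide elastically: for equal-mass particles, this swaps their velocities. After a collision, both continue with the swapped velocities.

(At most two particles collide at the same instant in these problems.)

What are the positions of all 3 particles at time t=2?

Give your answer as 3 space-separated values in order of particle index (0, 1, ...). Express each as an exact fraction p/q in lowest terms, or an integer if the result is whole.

Collision at t=1: particles 0 and 1 swap velocities; positions: p0=10 p1=10 p2=22; velocities now: v0=-1 v1=4 v2=3
Advance to t=2 (no further collisions before then); velocities: v0=-1 v1=4 v2=3; positions = 9 14 25

Answer: 9 14 25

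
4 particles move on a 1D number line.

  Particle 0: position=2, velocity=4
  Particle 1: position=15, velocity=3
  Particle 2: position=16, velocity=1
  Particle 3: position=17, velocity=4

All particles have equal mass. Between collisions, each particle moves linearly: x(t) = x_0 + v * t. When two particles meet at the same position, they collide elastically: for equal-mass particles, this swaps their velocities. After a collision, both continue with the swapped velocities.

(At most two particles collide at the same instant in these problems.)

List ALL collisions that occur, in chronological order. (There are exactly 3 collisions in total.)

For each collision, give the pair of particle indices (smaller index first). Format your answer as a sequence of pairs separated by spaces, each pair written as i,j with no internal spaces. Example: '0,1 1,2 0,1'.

Collision at t=1/2: particles 1 and 2 swap velocities; positions: p0=4 p1=33/2 p2=33/2 p3=19; velocities now: v0=4 v1=1 v2=3 v3=4
Collision at t=14/3: particles 0 and 1 swap velocities; positions: p0=62/3 p1=62/3 p2=29 p3=107/3; velocities now: v0=1 v1=4 v2=3 v3=4
Collision at t=13: particles 1 and 2 swap velocities; positions: p0=29 p1=54 p2=54 p3=69; velocities now: v0=1 v1=3 v2=4 v3=4

Answer: 1,2 0,1 1,2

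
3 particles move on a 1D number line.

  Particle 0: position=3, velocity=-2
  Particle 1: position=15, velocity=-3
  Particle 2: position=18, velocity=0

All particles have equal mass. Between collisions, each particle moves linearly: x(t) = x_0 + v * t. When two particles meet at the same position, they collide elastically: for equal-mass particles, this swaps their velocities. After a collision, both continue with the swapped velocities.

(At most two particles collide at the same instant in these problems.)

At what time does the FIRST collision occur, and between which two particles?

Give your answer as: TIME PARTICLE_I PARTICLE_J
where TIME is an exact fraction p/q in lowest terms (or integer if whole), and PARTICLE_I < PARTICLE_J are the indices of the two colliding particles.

Answer: 12 0 1

Derivation:
Pair (0,1): pos 3,15 vel -2,-3 -> gap=12, closing at 1/unit, collide at t=12
Pair (1,2): pos 15,18 vel -3,0 -> not approaching (rel speed -3 <= 0)
Earliest collision: t=12 between 0 and 1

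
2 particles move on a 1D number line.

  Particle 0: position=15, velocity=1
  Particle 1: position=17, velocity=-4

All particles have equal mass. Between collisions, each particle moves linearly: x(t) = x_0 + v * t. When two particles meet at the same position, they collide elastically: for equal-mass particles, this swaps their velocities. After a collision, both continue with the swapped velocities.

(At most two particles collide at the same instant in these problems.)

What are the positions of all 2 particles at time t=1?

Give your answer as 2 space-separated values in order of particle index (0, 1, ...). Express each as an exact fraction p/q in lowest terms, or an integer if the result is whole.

Answer: 13 16

Derivation:
Collision at t=2/5: particles 0 and 1 swap velocities; positions: p0=77/5 p1=77/5; velocities now: v0=-4 v1=1
Advance to t=1 (no further collisions before then); velocities: v0=-4 v1=1; positions = 13 16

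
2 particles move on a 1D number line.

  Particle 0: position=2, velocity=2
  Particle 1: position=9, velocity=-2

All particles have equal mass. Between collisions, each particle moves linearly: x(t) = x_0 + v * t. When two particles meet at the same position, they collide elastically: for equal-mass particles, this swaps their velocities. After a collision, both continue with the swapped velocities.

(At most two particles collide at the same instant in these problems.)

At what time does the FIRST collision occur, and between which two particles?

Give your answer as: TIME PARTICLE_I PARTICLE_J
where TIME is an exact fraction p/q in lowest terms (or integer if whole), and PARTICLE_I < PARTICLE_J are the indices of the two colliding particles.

Pair (0,1): pos 2,9 vel 2,-2 -> gap=7, closing at 4/unit, collide at t=7/4
Earliest collision: t=7/4 between 0 and 1

Answer: 7/4 0 1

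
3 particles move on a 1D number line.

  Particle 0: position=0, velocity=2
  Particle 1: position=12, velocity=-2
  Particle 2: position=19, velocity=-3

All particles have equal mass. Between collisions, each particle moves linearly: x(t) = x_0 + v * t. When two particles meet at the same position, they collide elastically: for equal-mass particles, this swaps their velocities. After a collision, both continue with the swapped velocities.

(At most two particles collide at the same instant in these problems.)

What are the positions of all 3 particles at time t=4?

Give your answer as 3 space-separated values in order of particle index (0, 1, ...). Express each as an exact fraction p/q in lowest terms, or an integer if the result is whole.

Collision at t=3: particles 0 and 1 swap velocities; positions: p0=6 p1=6 p2=10; velocities now: v0=-2 v1=2 v2=-3
Collision at t=19/5: particles 1 and 2 swap velocities; positions: p0=22/5 p1=38/5 p2=38/5; velocities now: v0=-2 v1=-3 v2=2
Advance to t=4 (no further collisions before then); velocities: v0=-2 v1=-3 v2=2; positions = 4 7 8

Answer: 4 7 8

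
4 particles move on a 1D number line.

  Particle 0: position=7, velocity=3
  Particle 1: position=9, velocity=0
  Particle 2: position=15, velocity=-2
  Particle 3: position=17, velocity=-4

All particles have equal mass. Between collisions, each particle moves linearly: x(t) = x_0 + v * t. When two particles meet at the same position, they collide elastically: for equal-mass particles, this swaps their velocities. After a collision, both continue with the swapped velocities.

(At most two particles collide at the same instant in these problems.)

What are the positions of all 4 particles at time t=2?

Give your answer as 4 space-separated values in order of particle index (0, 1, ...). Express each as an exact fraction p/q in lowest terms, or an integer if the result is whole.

Collision at t=2/3: particles 0 and 1 swap velocities; positions: p0=9 p1=9 p2=41/3 p3=43/3; velocities now: v0=0 v1=3 v2=-2 v3=-4
Collision at t=1: particles 2 and 3 swap velocities; positions: p0=9 p1=10 p2=13 p3=13; velocities now: v0=0 v1=3 v2=-4 v3=-2
Collision at t=10/7: particles 1 and 2 swap velocities; positions: p0=9 p1=79/7 p2=79/7 p3=85/7; velocities now: v0=0 v1=-4 v2=3 v3=-2
Collision at t=8/5: particles 2 and 3 swap velocities; positions: p0=9 p1=53/5 p2=59/5 p3=59/5; velocities now: v0=0 v1=-4 v2=-2 v3=3
Collision at t=2: particles 0 and 1 swap velocities; positions: p0=9 p1=9 p2=11 p3=13; velocities now: v0=-4 v1=0 v2=-2 v3=3
Advance to t=2 (no further collisions before then); velocities: v0=-4 v1=0 v2=-2 v3=3; positions = 9 9 11 13

Answer: 9 9 11 13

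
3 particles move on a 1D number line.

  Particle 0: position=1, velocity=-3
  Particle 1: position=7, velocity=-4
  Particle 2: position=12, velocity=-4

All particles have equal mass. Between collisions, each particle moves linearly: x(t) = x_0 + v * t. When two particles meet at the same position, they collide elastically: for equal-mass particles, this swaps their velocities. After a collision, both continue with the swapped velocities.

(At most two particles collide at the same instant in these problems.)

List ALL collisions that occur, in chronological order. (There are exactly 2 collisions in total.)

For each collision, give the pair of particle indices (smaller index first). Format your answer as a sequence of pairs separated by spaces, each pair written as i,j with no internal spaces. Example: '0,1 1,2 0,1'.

Answer: 0,1 1,2

Derivation:
Collision at t=6: particles 0 and 1 swap velocities; positions: p0=-17 p1=-17 p2=-12; velocities now: v0=-4 v1=-3 v2=-4
Collision at t=11: particles 1 and 2 swap velocities; positions: p0=-37 p1=-32 p2=-32; velocities now: v0=-4 v1=-4 v2=-3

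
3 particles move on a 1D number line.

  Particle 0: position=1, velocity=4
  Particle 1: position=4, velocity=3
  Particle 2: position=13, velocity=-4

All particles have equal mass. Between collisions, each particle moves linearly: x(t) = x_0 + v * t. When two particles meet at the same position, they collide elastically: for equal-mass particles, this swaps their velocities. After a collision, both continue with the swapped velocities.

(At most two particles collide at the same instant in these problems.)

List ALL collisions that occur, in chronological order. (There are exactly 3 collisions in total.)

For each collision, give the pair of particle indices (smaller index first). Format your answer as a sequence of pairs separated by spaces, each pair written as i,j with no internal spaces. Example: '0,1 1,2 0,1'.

Collision at t=9/7: particles 1 and 2 swap velocities; positions: p0=43/7 p1=55/7 p2=55/7; velocities now: v0=4 v1=-4 v2=3
Collision at t=3/2: particles 0 and 1 swap velocities; positions: p0=7 p1=7 p2=17/2; velocities now: v0=-4 v1=4 v2=3
Collision at t=3: particles 1 and 2 swap velocities; positions: p0=1 p1=13 p2=13; velocities now: v0=-4 v1=3 v2=4

Answer: 1,2 0,1 1,2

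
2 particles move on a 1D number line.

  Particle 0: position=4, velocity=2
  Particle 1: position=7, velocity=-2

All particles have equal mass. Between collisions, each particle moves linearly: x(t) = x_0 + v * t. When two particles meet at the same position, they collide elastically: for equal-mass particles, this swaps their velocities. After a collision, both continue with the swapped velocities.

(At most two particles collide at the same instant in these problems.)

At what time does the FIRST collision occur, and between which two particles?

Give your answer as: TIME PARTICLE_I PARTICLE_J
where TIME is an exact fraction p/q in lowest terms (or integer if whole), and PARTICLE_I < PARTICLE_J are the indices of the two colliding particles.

Answer: 3/4 0 1

Derivation:
Pair (0,1): pos 4,7 vel 2,-2 -> gap=3, closing at 4/unit, collide at t=3/4
Earliest collision: t=3/4 between 0 and 1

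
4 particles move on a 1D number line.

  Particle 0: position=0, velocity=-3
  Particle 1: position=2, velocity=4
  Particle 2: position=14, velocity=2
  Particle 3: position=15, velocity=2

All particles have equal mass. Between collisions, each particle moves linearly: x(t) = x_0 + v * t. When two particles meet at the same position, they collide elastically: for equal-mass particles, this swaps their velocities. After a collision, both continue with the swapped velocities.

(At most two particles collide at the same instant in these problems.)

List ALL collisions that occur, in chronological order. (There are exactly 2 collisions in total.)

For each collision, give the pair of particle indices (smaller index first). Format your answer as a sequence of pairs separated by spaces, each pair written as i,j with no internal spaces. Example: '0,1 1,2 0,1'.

Collision at t=6: particles 1 and 2 swap velocities; positions: p0=-18 p1=26 p2=26 p3=27; velocities now: v0=-3 v1=2 v2=4 v3=2
Collision at t=13/2: particles 2 and 3 swap velocities; positions: p0=-39/2 p1=27 p2=28 p3=28; velocities now: v0=-3 v1=2 v2=2 v3=4

Answer: 1,2 2,3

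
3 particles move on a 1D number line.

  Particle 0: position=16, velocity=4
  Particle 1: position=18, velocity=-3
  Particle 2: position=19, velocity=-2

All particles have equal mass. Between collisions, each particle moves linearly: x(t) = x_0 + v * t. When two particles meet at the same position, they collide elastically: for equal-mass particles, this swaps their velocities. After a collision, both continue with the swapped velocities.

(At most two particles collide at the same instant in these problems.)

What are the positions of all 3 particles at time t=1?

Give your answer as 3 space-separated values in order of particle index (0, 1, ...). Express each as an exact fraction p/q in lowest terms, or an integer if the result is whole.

Collision at t=2/7: particles 0 and 1 swap velocities; positions: p0=120/7 p1=120/7 p2=129/7; velocities now: v0=-3 v1=4 v2=-2
Collision at t=1/2: particles 1 and 2 swap velocities; positions: p0=33/2 p1=18 p2=18; velocities now: v0=-3 v1=-2 v2=4
Advance to t=1 (no further collisions before then); velocities: v0=-3 v1=-2 v2=4; positions = 15 17 20

Answer: 15 17 20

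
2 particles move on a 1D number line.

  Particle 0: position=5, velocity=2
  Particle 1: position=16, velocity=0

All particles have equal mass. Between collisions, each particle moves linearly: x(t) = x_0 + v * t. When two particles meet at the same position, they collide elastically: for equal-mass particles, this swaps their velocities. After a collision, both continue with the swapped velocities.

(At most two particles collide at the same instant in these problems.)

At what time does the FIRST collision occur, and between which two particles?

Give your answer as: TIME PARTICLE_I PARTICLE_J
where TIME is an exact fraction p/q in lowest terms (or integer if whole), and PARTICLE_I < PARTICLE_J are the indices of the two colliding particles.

Pair (0,1): pos 5,16 vel 2,0 -> gap=11, closing at 2/unit, collide at t=11/2
Earliest collision: t=11/2 between 0 and 1

Answer: 11/2 0 1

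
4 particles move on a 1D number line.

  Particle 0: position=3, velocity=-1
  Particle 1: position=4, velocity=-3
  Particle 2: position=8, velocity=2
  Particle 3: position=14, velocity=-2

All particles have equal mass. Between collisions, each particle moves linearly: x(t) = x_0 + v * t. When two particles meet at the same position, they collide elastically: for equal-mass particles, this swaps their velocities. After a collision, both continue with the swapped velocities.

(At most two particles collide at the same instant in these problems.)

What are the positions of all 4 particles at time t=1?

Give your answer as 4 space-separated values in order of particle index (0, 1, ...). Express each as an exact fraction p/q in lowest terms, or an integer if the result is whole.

Answer: 1 2 10 12

Derivation:
Collision at t=1/2: particles 0 and 1 swap velocities; positions: p0=5/2 p1=5/2 p2=9 p3=13; velocities now: v0=-3 v1=-1 v2=2 v3=-2
Advance to t=1 (no further collisions before then); velocities: v0=-3 v1=-1 v2=2 v3=-2; positions = 1 2 10 12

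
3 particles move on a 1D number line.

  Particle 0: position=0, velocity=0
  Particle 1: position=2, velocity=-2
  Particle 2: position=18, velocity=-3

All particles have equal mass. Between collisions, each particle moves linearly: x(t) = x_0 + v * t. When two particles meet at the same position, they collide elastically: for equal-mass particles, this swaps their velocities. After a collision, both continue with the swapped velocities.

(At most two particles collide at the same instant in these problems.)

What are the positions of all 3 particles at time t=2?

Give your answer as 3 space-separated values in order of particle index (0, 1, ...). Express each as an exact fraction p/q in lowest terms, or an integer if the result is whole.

Answer: -2 0 12

Derivation:
Collision at t=1: particles 0 and 1 swap velocities; positions: p0=0 p1=0 p2=15; velocities now: v0=-2 v1=0 v2=-3
Advance to t=2 (no further collisions before then); velocities: v0=-2 v1=0 v2=-3; positions = -2 0 12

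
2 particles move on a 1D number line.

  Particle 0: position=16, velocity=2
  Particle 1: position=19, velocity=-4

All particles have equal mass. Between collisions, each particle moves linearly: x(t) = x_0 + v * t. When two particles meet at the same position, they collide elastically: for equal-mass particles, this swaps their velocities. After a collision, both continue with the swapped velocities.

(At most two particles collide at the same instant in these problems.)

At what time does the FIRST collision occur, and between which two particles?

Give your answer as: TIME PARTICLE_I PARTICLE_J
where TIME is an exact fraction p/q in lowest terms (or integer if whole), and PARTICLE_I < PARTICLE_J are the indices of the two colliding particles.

Answer: 1/2 0 1

Derivation:
Pair (0,1): pos 16,19 vel 2,-4 -> gap=3, closing at 6/unit, collide at t=1/2
Earliest collision: t=1/2 between 0 and 1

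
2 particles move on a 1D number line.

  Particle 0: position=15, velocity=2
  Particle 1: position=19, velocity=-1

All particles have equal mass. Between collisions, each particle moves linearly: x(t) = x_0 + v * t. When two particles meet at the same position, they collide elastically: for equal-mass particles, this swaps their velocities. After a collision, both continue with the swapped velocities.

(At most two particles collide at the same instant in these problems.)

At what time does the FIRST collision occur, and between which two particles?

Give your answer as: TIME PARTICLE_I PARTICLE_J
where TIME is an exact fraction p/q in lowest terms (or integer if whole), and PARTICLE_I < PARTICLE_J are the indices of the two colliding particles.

Pair (0,1): pos 15,19 vel 2,-1 -> gap=4, closing at 3/unit, collide at t=4/3
Earliest collision: t=4/3 between 0 and 1

Answer: 4/3 0 1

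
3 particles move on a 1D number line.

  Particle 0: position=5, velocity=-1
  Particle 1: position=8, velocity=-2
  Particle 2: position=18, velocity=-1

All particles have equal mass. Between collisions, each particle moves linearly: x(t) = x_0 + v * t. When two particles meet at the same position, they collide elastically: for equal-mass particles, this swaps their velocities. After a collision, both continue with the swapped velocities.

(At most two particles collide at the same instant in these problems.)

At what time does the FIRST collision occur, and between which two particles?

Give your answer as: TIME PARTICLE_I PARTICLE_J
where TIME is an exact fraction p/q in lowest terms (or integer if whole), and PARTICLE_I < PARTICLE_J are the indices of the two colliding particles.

Pair (0,1): pos 5,8 vel -1,-2 -> gap=3, closing at 1/unit, collide at t=3
Pair (1,2): pos 8,18 vel -2,-1 -> not approaching (rel speed -1 <= 0)
Earliest collision: t=3 between 0 and 1

Answer: 3 0 1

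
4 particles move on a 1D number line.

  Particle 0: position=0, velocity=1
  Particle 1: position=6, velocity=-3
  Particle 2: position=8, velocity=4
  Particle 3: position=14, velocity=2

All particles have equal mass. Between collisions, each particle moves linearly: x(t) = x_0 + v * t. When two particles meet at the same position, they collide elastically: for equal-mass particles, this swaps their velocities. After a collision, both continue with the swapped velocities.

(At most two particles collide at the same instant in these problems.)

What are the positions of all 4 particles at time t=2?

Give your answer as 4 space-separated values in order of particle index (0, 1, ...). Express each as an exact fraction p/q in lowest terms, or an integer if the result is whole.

Collision at t=3/2: particles 0 and 1 swap velocities; positions: p0=3/2 p1=3/2 p2=14 p3=17; velocities now: v0=-3 v1=1 v2=4 v3=2
Advance to t=2 (no further collisions before then); velocities: v0=-3 v1=1 v2=4 v3=2; positions = 0 2 16 18

Answer: 0 2 16 18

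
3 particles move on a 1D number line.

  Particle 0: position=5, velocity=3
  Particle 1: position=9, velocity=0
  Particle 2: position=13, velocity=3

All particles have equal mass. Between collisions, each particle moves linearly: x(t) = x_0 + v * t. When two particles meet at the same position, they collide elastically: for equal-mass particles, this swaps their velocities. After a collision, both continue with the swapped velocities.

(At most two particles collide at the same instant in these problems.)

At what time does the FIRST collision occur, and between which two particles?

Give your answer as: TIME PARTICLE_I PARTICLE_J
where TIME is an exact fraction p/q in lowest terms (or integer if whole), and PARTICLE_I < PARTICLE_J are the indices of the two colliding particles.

Answer: 4/3 0 1

Derivation:
Pair (0,1): pos 5,9 vel 3,0 -> gap=4, closing at 3/unit, collide at t=4/3
Pair (1,2): pos 9,13 vel 0,3 -> not approaching (rel speed -3 <= 0)
Earliest collision: t=4/3 between 0 and 1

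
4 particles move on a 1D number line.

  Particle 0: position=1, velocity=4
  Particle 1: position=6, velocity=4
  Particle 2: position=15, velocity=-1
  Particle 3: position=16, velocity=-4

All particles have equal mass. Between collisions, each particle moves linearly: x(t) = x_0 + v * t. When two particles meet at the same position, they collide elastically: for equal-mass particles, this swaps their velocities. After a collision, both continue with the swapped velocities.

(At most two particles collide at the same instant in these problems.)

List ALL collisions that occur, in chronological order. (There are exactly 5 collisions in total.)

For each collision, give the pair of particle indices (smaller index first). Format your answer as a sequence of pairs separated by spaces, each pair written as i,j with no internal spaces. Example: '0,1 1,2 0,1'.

Collision at t=1/3: particles 2 and 3 swap velocities; positions: p0=7/3 p1=22/3 p2=44/3 p3=44/3; velocities now: v0=4 v1=4 v2=-4 v3=-1
Collision at t=5/4: particles 1 and 2 swap velocities; positions: p0=6 p1=11 p2=11 p3=55/4; velocities now: v0=4 v1=-4 v2=4 v3=-1
Collision at t=9/5: particles 2 and 3 swap velocities; positions: p0=41/5 p1=44/5 p2=66/5 p3=66/5; velocities now: v0=4 v1=-4 v2=-1 v3=4
Collision at t=15/8: particles 0 and 1 swap velocities; positions: p0=17/2 p1=17/2 p2=105/8 p3=27/2; velocities now: v0=-4 v1=4 v2=-1 v3=4
Collision at t=14/5: particles 1 and 2 swap velocities; positions: p0=24/5 p1=61/5 p2=61/5 p3=86/5; velocities now: v0=-4 v1=-1 v2=4 v3=4

Answer: 2,3 1,2 2,3 0,1 1,2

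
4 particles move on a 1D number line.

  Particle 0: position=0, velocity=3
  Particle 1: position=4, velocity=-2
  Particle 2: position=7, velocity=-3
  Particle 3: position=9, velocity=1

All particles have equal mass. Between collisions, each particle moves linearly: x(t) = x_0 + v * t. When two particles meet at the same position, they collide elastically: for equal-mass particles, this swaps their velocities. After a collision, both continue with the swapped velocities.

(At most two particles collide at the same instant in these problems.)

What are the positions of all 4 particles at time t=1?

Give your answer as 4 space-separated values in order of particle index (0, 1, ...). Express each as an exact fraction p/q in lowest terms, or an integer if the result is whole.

Collision at t=4/5: particles 0 and 1 swap velocities; positions: p0=12/5 p1=12/5 p2=23/5 p3=49/5; velocities now: v0=-2 v1=3 v2=-3 v3=1
Advance to t=1 (no further collisions before then); velocities: v0=-2 v1=3 v2=-3 v3=1; positions = 2 3 4 10

Answer: 2 3 4 10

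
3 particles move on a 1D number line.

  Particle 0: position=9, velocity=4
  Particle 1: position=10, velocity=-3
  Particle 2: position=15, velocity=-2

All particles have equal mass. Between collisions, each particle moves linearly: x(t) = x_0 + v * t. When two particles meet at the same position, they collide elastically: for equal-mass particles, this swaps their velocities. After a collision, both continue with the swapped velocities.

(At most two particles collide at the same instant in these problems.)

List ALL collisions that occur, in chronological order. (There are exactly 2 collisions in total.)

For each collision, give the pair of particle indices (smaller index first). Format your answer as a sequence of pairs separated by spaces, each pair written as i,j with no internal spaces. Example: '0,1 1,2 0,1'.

Answer: 0,1 1,2

Derivation:
Collision at t=1/7: particles 0 and 1 swap velocities; positions: p0=67/7 p1=67/7 p2=103/7; velocities now: v0=-3 v1=4 v2=-2
Collision at t=1: particles 1 and 2 swap velocities; positions: p0=7 p1=13 p2=13; velocities now: v0=-3 v1=-2 v2=4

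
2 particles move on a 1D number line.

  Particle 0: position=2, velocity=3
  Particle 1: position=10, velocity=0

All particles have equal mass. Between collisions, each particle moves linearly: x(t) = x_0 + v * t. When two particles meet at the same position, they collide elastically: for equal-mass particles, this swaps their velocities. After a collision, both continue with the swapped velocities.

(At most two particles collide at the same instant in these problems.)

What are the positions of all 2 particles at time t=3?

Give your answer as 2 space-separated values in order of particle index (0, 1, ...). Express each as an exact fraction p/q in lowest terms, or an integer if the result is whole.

Answer: 10 11

Derivation:
Collision at t=8/3: particles 0 and 1 swap velocities; positions: p0=10 p1=10; velocities now: v0=0 v1=3
Advance to t=3 (no further collisions before then); velocities: v0=0 v1=3; positions = 10 11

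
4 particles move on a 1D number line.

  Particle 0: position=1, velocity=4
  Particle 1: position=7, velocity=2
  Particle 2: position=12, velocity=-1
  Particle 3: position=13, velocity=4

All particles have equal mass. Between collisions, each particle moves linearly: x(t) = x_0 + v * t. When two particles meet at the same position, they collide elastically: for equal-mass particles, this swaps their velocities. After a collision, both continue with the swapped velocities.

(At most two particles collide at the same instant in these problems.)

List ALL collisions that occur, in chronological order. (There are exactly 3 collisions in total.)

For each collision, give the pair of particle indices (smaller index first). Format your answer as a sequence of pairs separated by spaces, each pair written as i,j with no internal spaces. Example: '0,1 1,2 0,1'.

Collision at t=5/3: particles 1 and 2 swap velocities; positions: p0=23/3 p1=31/3 p2=31/3 p3=59/3; velocities now: v0=4 v1=-1 v2=2 v3=4
Collision at t=11/5: particles 0 and 1 swap velocities; positions: p0=49/5 p1=49/5 p2=57/5 p3=109/5; velocities now: v0=-1 v1=4 v2=2 v3=4
Collision at t=3: particles 1 and 2 swap velocities; positions: p0=9 p1=13 p2=13 p3=25; velocities now: v0=-1 v1=2 v2=4 v3=4

Answer: 1,2 0,1 1,2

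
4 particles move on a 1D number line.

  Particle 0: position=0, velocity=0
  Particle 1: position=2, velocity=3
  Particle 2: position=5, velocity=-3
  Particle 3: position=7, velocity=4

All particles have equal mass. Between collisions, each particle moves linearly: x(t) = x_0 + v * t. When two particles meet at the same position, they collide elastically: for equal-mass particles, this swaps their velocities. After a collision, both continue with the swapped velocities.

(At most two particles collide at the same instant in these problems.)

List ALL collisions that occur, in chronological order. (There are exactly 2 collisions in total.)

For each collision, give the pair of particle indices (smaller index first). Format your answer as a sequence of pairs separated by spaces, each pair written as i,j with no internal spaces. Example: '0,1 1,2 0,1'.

Collision at t=1/2: particles 1 and 2 swap velocities; positions: p0=0 p1=7/2 p2=7/2 p3=9; velocities now: v0=0 v1=-3 v2=3 v3=4
Collision at t=5/3: particles 0 and 1 swap velocities; positions: p0=0 p1=0 p2=7 p3=41/3; velocities now: v0=-3 v1=0 v2=3 v3=4

Answer: 1,2 0,1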